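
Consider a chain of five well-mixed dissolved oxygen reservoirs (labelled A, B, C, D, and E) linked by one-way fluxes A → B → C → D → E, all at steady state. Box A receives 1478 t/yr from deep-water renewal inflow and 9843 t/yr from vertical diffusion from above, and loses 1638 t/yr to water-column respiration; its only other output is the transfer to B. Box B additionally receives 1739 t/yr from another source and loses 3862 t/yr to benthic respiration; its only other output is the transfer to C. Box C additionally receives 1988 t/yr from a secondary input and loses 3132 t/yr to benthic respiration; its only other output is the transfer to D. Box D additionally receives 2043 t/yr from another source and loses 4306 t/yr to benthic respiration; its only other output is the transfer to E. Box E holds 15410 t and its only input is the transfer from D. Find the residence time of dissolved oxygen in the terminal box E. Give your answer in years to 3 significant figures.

3.71 yr

Box A: F(A→B) = (1478 + 9843) − 1638 = 9683.0 t/yr.
Box B: F(B→C) = (9683.0 + 1739) − 3862 = 7560.0 t/yr.
Box C: F(C→D) = (7560.0 + 1988) − 3132 = 6416.0 t/yr.
Box D: F(D→E) = (6416.0 + 2043) − 4306 = 4153.0 t/yr.
Box E throughput = its input = 4153.0 t/yr; τ = 15410 / 4153.0 = 3.711 yr.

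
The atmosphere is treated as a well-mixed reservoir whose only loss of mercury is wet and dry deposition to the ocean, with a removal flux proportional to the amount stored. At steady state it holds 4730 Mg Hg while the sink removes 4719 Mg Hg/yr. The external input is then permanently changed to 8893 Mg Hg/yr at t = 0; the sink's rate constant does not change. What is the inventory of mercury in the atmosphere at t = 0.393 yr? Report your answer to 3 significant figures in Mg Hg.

6090 Mg Hg

Residence time τ = M₀/F₀ = 1.002 yr. The eventual steady state is M_∞ = M₀·(F₁/F₀) = 4730 × 8893/4719 = 8913.7 Mg Hg.
The anomaly ΔM(t) = M(t) − M_∞ decays as ΔM₀·e^(−t/τ) with ΔM₀ = 4730 − 8913.7 = −4184 Mg Hg.
At t = 0.393 yr, e^(−t/τ) = e^(−0.3921) = 0.6756, so ΔM = −2827 Mg Hg and M = 8913.7 − 2827 = 6087.0 Mg Hg.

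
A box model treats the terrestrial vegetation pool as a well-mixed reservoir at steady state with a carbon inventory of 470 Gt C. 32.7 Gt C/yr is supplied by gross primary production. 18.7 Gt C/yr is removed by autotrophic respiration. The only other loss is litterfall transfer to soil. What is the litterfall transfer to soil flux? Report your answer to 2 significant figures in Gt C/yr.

14 Gt C/yr

At steady state ΣF_in = ΣF_out.
ΣF_in = 32.700 Gt C/yr.
Litterfall transfer to soil flux = ΣF_in − (18.7) = 32.700 − 18.70 = 14.00 Gt C/yr.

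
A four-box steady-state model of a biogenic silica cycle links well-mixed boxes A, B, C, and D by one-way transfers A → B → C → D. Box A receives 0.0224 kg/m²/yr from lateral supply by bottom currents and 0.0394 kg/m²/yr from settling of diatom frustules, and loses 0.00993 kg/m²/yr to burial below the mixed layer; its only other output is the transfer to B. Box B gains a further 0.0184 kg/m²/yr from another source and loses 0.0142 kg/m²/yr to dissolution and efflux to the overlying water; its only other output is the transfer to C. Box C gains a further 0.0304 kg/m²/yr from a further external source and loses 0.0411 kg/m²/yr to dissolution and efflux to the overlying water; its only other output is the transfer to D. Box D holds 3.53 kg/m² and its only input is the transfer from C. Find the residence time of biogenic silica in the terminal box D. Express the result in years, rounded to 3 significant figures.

Box A: F(A→B) = (0.0224 + 0.0394) − 0.00993 = 0.051870 kg/m²/yr.
Box B: F(B→C) = (0.051870 + 0.0184) − 0.0142 = 0.056070 kg/m²/yr.
Box C: F(C→D) = (0.056070 + 0.0304) − 0.0411 = 0.045370 kg/m²/yr.
Box D throughput = its input = 0.045370 kg/m²/yr; τ = 3.53 / 0.045370 = 77.80 yr.

77.8 yr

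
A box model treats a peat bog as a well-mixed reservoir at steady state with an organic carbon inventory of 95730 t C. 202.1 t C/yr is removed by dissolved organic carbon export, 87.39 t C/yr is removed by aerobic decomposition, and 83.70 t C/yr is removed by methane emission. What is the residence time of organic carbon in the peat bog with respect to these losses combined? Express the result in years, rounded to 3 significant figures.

257 yr

Total removal = 202.1 + 87.39 + 83.70 = 373.19 t C/yr.
τ = M / ΣF_out = 95730 / 373.19 = 256.5 yr.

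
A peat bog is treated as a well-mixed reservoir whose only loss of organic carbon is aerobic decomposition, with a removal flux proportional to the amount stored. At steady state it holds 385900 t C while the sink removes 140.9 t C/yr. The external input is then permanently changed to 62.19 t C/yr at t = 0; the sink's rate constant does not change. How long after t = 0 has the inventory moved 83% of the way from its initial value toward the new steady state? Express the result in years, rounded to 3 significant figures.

τ = M₀/F₀ = 385900/140.9 = 2739 yr.
The remaining gap fraction is e^(−t/τ); 83% covered ⇒ e^(−t/τ) = 0.170.
t = −τ ln(0.170) = 2739 × 1.772 = 4853 yr.

4850 yr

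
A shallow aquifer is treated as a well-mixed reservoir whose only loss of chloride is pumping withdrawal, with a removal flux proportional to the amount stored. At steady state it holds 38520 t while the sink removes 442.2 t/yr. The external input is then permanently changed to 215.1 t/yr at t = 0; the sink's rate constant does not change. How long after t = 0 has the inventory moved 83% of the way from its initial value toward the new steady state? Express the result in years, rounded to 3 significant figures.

154 yr

τ = M₀/F₀ = 38520/442.2 = 87.11 yr.
The remaining gap fraction is e^(−t/τ); 83% covered ⇒ e^(−t/τ) = 0.170.
t = −τ ln(0.170) = 87.11 × 1.772 = 154.4 yr.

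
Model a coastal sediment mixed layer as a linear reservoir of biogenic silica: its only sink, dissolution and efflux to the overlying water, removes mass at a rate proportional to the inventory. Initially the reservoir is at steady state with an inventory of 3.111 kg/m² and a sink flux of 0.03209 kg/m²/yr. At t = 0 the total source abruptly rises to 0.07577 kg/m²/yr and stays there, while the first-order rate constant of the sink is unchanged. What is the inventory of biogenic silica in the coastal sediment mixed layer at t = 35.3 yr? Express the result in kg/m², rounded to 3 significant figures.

Residence time τ = M₀/F₀ = 96.95 yr. The eventual steady state is M_∞ = M₀·(F₁/F₀) = 3.111 × 0.07577/0.03209 = 7.3456 kg/m².
The anomaly ΔM(t) = M(t) − M_∞ decays as ΔM₀·e^(−t/τ) with ΔM₀ = 3.111 − 7.3456 = −4.235 kg/m².
At t = 35.3 yr, e^(−t/τ) = e^(−0.3641) = 0.6948, so ΔM = −2.942 kg/m² and M = 7.3456 − 2.942 = 4.4034 kg/m².

4.40 kg/m²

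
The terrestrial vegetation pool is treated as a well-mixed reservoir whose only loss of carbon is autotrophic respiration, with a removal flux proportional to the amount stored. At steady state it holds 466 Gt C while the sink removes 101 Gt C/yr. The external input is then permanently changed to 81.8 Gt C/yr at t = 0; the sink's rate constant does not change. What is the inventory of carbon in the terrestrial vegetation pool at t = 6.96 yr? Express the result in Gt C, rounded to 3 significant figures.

397 Gt C

Residence time τ = M₀/F₀ = 4.614 yr. The eventual steady state is M_∞ = M₀·(F₁/F₀) = 466 × 81.8/101 = 377.41 Gt C.
The anomaly ΔM(t) = M(t) − M_∞ decays as ΔM₀·e^(−t/τ) with ΔM₀ = 466 − 377.41 = 88.59 Gt C.
At t = 6.96 yr, e^(−t/τ) = e^(−1.508) = 0.2212, so ΔM = 19.60 Gt C and M = 377.41 + 19.60 = 397.01 Gt C.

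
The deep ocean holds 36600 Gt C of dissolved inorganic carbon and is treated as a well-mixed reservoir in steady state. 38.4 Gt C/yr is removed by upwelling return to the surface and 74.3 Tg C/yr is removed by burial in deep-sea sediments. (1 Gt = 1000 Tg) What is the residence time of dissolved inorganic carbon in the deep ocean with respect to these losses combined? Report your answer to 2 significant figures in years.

950 yr

Convert the burial in deep-sea sediments flux: 74.3 Tg C/yr = 0.07430 Gt C/yr.
Total removal = 38.40 + 0.07430 = 38.474 Gt C/yr.
τ = M / ΣF_out = 36600 / 38.474 = 951.3 yr.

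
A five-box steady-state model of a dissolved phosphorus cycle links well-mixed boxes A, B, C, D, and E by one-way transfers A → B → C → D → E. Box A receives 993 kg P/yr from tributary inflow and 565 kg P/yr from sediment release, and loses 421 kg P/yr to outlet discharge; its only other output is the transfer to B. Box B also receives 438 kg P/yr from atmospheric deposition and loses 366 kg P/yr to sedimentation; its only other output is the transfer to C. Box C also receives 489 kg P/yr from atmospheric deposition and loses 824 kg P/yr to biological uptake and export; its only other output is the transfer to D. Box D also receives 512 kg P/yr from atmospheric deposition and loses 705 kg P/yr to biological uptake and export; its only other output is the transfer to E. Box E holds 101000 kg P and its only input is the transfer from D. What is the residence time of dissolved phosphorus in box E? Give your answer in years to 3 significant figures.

148 yr

Box A: F(A→B) = (993 + 565) − 421 = 1137.0 kg P/yr.
Box B: F(B→C) = (1137.0 + 438) − 366 = 1209.0 kg P/yr.
Box C: F(C→D) = (1209.0 + 489) − 824 = 874.00 kg P/yr.
Box D: F(D→E) = (874.00 + 512) − 705 = 681.00 kg P/yr.
Box E throughput = its input = 681.00 kg P/yr; τ = 101000 / 681.00 = 148.3 yr.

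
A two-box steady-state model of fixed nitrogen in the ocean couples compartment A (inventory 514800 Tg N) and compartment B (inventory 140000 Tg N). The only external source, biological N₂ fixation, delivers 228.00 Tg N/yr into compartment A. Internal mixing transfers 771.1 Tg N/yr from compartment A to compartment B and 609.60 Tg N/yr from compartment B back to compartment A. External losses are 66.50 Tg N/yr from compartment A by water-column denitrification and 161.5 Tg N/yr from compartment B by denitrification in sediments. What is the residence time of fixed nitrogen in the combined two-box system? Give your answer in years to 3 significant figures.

2870 yr

Treat the two boxes together as one reservoir: the mixing fluxes between them are internal recycling, so τ = ΣM / Σ(external losses).
M_total = 514800 + 140000 = 654800 Tg N.
ΣF_external_out = 66.50 + 161.5 = 228.00 Tg N/yr.
τ = M_total / ΣF_ext = 654800 / 228.00 = 2872 yr.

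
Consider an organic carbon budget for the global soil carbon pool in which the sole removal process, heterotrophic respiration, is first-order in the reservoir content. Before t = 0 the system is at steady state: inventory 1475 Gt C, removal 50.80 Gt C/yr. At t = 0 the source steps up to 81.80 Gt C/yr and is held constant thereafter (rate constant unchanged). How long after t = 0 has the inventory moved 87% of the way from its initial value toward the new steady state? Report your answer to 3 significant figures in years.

59.2 yr

τ = M₀/F₀ = 1475/50.80 = 29.04 yr.
The remaining gap fraction is e^(−t/τ); 87% covered ⇒ e^(−t/τ) = 0.130.
t = −τ ln(0.130) = 29.04 × 2.040 = 59.24 yr.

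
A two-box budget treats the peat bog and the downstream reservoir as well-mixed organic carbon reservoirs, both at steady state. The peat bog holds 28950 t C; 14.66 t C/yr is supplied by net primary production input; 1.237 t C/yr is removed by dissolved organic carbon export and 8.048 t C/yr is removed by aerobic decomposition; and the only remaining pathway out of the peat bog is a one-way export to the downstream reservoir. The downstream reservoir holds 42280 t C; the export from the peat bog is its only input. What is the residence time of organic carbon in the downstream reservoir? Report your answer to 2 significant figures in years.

Balance the peat bog: ΣF_in = 14.660 t C/yr.
Export to the downstream reservoir = ΣF_in − (1.237 + 8.048) = 5.3750 t C/yr.
At steady state the output of the downstream reservoir equals its input, 5.3750 t C/yr.
τ = M / F = 42280 / 5.3750 = 7866 yr.

7900 yr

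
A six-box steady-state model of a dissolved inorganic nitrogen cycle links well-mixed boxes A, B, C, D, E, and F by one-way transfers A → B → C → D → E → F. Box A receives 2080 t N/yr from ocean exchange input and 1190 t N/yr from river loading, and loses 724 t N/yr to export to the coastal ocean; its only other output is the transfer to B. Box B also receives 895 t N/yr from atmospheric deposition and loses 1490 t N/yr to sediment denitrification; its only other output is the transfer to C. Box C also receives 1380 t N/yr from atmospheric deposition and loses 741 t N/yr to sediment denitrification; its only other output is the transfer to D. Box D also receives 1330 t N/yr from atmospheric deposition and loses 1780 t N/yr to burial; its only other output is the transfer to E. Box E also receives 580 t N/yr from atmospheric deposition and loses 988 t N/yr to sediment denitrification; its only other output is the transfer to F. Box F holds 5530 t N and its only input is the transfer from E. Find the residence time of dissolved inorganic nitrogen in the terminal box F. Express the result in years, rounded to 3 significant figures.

Box A: F(A→B) = (2080 + 1190) − 724 = 2546.0 t N/yr.
Box B: F(B→C) = (2546.0 + 895) − 1490 = 1951.0 t N/yr.
Box C: F(C→D) = (1951.0 + 1380) − 741 = 2590.0 t N/yr.
Box D: F(D→E) = (2590.0 + 1330) − 1780 = 2140.0 t N/yr.
Box E: F(E→F) = (2140.0 + 580) − 988 = 1732.0 t N/yr.
Box F throughput = its input = 1732.0 t N/yr; τ = 5530 / 1732.0 = 3.193 yr.

3.19 yr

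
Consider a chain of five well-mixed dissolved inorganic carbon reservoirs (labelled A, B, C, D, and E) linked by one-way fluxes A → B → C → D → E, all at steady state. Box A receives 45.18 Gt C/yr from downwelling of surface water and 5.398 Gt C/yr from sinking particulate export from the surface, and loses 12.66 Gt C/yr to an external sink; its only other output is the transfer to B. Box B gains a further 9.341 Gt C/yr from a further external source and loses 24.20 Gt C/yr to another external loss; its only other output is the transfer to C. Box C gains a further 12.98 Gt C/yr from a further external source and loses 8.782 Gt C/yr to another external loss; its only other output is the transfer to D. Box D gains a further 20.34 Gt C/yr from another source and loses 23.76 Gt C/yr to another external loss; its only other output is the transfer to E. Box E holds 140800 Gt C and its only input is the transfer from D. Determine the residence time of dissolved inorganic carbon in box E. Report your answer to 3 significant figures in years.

5910 yr

Box A: F(A→B) = (45.18 + 5.398) − 12.66 = 37.918 Gt C/yr.
Box B: F(B→C) = (37.918 + 9.341) − 24.20 = 23.059 Gt C/yr.
Box C: F(C→D) = (23.059 + 12.98) − 8.782 = 27.257 Gt C/yr.
Box D: F(D→E) = (27.257 + 20.34) − 23.76 = 23.837 Gt C/yr.
Box E throughput = its input = 23.837 Gt C/yr; τ = 140800 / 23.837 = 5907 yr.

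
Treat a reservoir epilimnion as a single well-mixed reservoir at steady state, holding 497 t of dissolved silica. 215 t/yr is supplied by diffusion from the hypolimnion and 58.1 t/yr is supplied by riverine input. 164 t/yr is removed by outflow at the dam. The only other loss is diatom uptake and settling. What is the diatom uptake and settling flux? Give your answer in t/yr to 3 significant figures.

109 t/yr

At steady state ΣF_in = ΣF_out.
ΣF_in = 215 + 58.1 = 273.10 t/yr.
Diatom uptake and settling flux = ΣF_in − (164) = 273.10 − 164.0 = 109.1 t/yr.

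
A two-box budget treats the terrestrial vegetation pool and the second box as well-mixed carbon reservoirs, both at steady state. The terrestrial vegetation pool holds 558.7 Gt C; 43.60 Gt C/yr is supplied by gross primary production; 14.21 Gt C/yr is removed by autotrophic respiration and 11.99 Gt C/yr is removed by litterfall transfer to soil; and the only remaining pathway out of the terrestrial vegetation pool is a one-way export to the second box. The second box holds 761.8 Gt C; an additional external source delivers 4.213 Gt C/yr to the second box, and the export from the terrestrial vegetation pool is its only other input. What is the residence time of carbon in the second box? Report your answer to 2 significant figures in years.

35 yr

Balance the terrestrial vegetation pool: ΣF_in = 43.600 Gt C/yr.
Export to the second box = ΣF_in − (14.21 + 11.99) = 17.400 Gt C/yr.
Total input to the second box = 17.400 + 4.213 = 21.613 Gt C/yr; at steady state this equals its total output.
τ = M / F = 761.8 / 21.613 = 35.25 yr.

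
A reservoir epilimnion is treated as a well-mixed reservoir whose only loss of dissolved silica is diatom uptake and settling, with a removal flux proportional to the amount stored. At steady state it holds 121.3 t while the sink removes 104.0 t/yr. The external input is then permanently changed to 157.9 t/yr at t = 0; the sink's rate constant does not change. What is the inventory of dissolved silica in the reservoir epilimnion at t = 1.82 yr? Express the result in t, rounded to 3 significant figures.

171 t

The sink rate constant is k = F₀/M₀ = 104.0/121.3 = 0.8574 yr⁻¹.
Solving dM/dt = F₁ − kM with M(0) = M₀ gives M(t) = F₁/k + (M₀ − F₁/k)·e^(−kt).
F₁/k = 157.9/0.8574 = 184.17 t; kt = 0.8574 × 1.82 = 1.560, e^(−kt) = 0.2100.
M(1.82) = 184.17 + (121.3 − 184.17) × 0.2100 = 184.17 − 13.20 = 170.96 t.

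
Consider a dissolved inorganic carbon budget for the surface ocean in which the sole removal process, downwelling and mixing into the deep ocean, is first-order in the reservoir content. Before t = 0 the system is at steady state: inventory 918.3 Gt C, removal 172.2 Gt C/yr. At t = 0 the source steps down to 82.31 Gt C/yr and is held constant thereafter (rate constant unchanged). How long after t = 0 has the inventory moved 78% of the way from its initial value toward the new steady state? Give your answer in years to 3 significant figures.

τ = M₀/F₀ = 918.3/172.2 = 5.333 yr.
The remaining gap fraction is e^(−t/τ); 78% covered ⇒ e^(−t/τ) = 0.220.
t = −τ ln(0.220) = 5.333 × 1.514 = 8.074 yr.

8.07 yr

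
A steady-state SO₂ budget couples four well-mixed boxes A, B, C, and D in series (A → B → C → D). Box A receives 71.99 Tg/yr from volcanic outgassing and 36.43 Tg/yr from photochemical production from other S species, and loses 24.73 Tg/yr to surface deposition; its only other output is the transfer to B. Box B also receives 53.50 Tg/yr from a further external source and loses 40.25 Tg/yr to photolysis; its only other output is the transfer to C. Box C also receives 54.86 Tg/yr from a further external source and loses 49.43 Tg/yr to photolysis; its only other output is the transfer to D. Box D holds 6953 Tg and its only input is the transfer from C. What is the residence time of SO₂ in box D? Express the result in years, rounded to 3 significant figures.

67.9 yr

Box A: F(A→B) = (71.99 + 36.43) − 24.73 = 83.690 Tg/yr.
Box B: F(B→C) = (83.690 + 53.50) − 40.25 = 96.940 Tg/yr.
Box C: F(C→D) = (96.940 + 54.86) − 49.43 = 102.37 Tg/yr.
Box D throughput = its input = 102.37 Tg/yr; τ = 6953 / 102.37 = 67.92 yr.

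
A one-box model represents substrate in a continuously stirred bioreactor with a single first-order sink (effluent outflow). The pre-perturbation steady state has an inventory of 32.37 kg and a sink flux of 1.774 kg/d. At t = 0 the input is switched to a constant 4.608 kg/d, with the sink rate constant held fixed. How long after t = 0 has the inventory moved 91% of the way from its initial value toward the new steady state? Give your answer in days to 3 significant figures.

43.9 d

τ = M₀/F₀ = 32.37/1.774 = 18.25 d.
The remaining gap fraction is e^(−t/τ); 91% covered ⇒ e^(−t/τ) = 0.0900.
t = −τ ln(0.0900) = 18.25 × 2.408 = 43.94 d.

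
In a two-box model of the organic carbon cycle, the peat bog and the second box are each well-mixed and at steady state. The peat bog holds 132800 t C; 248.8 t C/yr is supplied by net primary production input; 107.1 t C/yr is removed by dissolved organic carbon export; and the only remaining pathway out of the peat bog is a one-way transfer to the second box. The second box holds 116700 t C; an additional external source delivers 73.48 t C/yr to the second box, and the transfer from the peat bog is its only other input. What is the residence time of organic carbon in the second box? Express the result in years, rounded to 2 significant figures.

540 yr

Balance the peat bog: ΣF_in = 248.80 t C/yr.
Transfer to the second box = ΣF_in − (107.1) = 141.70 t C/yr.
Total input to the second box = 141.70 + 73.48 = 215.18 t C/yr; at steady state this equals its total output.
τ = M / F = 116700 / 215.18 = 542.3 yr.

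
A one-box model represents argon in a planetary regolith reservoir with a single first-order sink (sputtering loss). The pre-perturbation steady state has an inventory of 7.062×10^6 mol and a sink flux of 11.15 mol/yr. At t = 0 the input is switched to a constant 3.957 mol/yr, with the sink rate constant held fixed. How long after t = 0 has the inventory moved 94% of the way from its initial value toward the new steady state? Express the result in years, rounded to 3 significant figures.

τ = M₀/F₀ = 7.062×10^6/11.15 = 633400 yr.
The remaining gap fraction is e^(−t/τ); 94% covered ⇒ e^(−t/τ) = 0.0600.
t = −τ ln(0.0600) = 633400 × 2.813 = 1.782×10^6 yr.

1.78×10^6 yr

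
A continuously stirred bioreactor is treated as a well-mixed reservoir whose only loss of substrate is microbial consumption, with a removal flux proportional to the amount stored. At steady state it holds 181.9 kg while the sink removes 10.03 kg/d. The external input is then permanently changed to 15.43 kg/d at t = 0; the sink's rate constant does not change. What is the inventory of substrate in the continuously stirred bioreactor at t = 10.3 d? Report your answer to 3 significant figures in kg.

τ = M₀/F₀ = 181.9/10.03 = 18.14 d; rate constant k = 1/τ.
New steady state M_∞ = F₁/k = F₁·τ = 15.43 × 18.14 = 279.83 kg.
M(t) = M_∞ + (M₀ − M_∞)·e^(−t/τ); t/τ = 10.3/18.14 = 0.5679, so e^(−t/τ) = 0.5667.
M(t) = 279.83 − 97.93 × 0.5667 = 224.34 kg.

224 kg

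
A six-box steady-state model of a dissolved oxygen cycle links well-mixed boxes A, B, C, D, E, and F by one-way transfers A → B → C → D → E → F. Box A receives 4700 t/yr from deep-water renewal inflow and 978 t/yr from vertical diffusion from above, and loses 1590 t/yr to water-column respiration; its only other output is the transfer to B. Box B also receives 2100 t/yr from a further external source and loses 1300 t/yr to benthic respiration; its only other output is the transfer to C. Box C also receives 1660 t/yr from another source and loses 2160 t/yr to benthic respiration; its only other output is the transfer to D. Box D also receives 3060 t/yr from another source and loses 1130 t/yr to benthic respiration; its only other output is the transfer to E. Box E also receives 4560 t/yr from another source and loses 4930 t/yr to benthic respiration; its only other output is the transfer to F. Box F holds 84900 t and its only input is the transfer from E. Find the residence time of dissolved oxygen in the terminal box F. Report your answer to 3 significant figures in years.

14.3 yr

Box A: F(A→B) = (4700 + 978) − 1590 = 4088.0 t/yr.
Box B: F(B→C) = (4088.0 + 2100) − 1300 = 4888.0 t/yr.
Box C: F(C→D) = (4888.0 + 1660) − 2160 = 4388.0 t/yr.
Box D: F(D→E) = (4388.0 + 3060) − 1130 = 6318.0 t/yr.
Box E: F(E→F) = (6318.0 + 4560) − 4930 = 5948.0 t/yr.
Box F throughput = its input = 5948.0 t/yr; τ = 84900 / 5948.0 = 14.27 yr.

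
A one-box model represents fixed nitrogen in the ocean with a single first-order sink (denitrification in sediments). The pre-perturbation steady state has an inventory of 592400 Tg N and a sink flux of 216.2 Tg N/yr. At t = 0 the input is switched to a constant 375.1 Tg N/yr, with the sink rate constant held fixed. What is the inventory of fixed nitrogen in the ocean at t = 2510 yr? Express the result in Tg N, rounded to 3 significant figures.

854000 Tg N

τ = M₀/F₀ = 592400/216.2 = 2740 yr; rate constant k = 1/τ.
New steady state M_∞ = F₁/k = F₁·τ = 375.1 × 2740 = 1.0278×10^6 Tg N.
M(t) = M_∞ + (M₀ − M_∞)·e^(−t/τ); t/τ = 2510/2740 = 0.9160, so e^(−t/τ) = 0.4001.
M(t) = 1.0278×10^6 − 435400 × 0.4001 = 853590 Tg N.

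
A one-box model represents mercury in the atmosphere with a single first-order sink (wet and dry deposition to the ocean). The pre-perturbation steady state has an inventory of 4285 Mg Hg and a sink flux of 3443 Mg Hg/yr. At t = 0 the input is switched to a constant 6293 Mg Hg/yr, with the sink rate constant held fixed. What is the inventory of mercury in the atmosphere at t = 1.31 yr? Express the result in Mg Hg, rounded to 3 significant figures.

The sink rate constant is k = F₀/M₀ = 3443/4285 = 0.8035 yr⁻¹.
Solving dM/dt = F₁ − kM with M(0) = M₀ gives M(t) = F₁/k + (M₀ − F₁/k)·e^(−kt).
F₁/k = 6293/0.8035 = 7832.0 Mg Hg; kt = 0.8035 × 1.31 = 1.053, e^(−kt) = 0.3490.
M(1.31) = 7832.0 + (4285 − 7832.0) × 0.3490 = 7832.0 − 1238 = 6594.0 Mg Hg.

6590 Mg Hg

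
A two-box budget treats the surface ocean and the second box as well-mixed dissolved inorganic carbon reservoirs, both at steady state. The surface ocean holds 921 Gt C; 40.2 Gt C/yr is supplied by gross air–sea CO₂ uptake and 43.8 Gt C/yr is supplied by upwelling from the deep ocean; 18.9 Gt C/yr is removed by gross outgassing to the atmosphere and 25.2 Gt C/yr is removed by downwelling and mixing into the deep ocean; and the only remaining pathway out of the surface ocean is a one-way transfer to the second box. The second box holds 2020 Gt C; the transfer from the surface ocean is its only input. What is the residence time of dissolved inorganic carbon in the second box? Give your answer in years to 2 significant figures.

Balance the surface ocean: ΣF_in = 40.2 + 43.8 = 84.000 Gt C/yr.
Transfer to the second box = ΣF_in − (18.9 + 25.2) = 39.900 Gt C/yr.
At steady state the output of the second box equals its input, 39.900 Gt C/yr.
τ = M / F = 2020 / 39.900 = 50.63 yr.

51 yr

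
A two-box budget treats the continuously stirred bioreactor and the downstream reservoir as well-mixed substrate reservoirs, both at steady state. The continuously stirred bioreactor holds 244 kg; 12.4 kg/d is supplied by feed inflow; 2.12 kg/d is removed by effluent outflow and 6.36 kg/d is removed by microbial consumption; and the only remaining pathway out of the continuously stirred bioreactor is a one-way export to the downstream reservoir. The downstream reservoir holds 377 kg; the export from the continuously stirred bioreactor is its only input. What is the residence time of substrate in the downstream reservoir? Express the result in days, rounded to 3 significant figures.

Balance the continuously stirred bioreactor: ΣF_in = 12.400 kg/d.
Export to the downstream reservoir = ΣF_in − (2.12 + 6.36) = 3.9200 kg/d.
At steady state the output of the downstream reservoir equals its input, 3.9200 kg/d.
τ = M / F = 377 / 3.9200 = 96.17 d.

96.2 d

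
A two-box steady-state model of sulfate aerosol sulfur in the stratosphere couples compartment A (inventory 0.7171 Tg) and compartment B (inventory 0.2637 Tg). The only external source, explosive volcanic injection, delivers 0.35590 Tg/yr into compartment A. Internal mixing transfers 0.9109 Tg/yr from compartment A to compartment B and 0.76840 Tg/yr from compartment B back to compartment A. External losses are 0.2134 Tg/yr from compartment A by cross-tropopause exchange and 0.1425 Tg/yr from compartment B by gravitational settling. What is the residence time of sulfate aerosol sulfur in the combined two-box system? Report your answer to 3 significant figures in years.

For the system as a whole, the A↔B exchange is internal and contributes nothing to the throughput; only the external sinks remove mass.
M_total = 0.7171 + 0.2637 = 0.98080 Tg.
ΣF_external_out = 0.2134 + 0.1425 = 0.35590 Tg/yr.
τ = M_total / ΣF_ext = 0.98080 / 0.35590 = 2.756 yr.

2.76 yr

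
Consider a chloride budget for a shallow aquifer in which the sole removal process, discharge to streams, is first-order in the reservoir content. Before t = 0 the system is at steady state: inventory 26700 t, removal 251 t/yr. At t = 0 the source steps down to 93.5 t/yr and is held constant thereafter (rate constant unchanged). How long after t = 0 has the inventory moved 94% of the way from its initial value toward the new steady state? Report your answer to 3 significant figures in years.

299 yr

τ = M₀/F₀ = 26700/251 = 106.4 yr.
The remaining gap fraction is e^(−t/τ); 94% covered ⇒ e^(−t/τ) = 0.0600.
t = −τ ln(0.0600) = 106.4 × 2.813 = 299.3 yr.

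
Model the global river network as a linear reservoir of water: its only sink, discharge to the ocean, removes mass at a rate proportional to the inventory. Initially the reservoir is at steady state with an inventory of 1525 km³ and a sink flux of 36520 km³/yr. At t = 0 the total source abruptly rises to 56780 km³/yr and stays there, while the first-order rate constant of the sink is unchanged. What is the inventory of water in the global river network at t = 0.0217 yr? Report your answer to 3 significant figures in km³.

The sink rate constant is k = F₀/M₀ = 36520/1525 = 23.95 yr⁻¹.
Solving dM/dt = F₁ − kM with M(0) = M₀ gives M(t) = F₁/k + (M₀ − F₁/k)·e^(−kt).
F₁/k = 56780/23.95 = 2371.0 km³; kt = 23.95 × 0.0217 = 0.5197, e^(−kt) = 0.5947.
M(0.0217) = 2371.0 + (1525 − 2371.0) × 0.5947 = 2371.0 − 503.1 = 1867.9 km³.

1870 km³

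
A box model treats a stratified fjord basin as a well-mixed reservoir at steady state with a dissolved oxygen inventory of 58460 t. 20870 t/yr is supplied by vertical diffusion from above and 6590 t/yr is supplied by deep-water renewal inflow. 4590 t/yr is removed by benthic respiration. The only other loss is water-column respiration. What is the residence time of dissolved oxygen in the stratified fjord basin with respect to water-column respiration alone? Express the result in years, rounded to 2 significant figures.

At steady state ΣF_in = ΣF_out.
ΣF_in = 20870 + 6590 = 27460 t/yr.
Water-column respiration flux = ΣF_in − (4590) = 27460 − 4590 = 22870 t/yr.
τ = M / F = 58460 / 22870 = 2.556 yr.

2.6 yr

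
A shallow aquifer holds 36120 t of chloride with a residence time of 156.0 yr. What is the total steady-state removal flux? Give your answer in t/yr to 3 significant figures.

F = M / τ = 36120 / 156.0 = 231.5 t/yr.

232 t/yr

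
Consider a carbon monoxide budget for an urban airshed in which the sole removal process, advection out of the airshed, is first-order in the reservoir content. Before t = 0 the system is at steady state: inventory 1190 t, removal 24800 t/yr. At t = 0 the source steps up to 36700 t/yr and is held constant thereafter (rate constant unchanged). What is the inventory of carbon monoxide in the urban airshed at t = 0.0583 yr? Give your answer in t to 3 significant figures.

1590 t

Residence time τ = M₀/F₀ = 0.04798 yr. The eventual steady state is M_∞ = M₀·(F₁/F₀) = 1190 × 36700/24800 = 1761.0 t.
The anomaly ΔM(t) = M(t) − M_∞ decays as ΔM₀·e^(−t/τ) with ΔM₀ = 1190 − 1761.0 = −571.0 t.
At t = 0.0583 yr, e^(−t/τ) = e^(−1.215) = 0.2967, so ΔM = −169.4 t and M = 1761.0 − 169.4 = 1591.6 t.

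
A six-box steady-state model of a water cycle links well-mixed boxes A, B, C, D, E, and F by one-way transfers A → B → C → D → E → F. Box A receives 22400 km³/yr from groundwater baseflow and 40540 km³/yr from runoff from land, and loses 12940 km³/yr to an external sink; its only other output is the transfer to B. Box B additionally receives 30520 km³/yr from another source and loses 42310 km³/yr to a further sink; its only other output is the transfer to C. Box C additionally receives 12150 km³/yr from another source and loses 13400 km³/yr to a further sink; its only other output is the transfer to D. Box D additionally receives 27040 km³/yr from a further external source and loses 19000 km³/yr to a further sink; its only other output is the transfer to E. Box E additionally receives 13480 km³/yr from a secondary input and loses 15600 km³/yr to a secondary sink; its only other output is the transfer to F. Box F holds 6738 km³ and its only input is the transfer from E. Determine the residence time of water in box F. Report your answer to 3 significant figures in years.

Box A: F(A→B) = (22400 + 40540) − 12940 = 50000 km³/yr.
Box B: F(B→C) = (50000 + 30520) − 42310 = 38210 km³/yr.
Box C: F(C→D) = (38210 + 12150) − 13400 = 36960 km³/yr.
Box D: F(D→E) = (36960 + 27040) − 19000 = 45000 km³/yr.
Box E: F(E→F) = (45000 + 13480) − 15600 = 42880 km³/yr.
Box F throughput = its input = 42880 km³/yr; τ = 6738 / 42880 = 0.1571 yr.

0.157 yr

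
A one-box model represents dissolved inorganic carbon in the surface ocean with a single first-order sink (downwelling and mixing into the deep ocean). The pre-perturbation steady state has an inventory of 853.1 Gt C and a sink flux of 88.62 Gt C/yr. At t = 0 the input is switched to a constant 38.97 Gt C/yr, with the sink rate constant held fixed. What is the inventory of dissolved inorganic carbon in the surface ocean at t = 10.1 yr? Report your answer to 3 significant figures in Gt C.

543 Gt C

The sink rate constant is k = F₀/M₀ = 88.62/853.1 = 0.1039 yr⁻¹.
Solving dM/dt = F₁ − kM with M(0) = M₀ gives M(t) = F₁/k + (M₀ − F₁/k)·e^(−kt).
F₁/k = 38.97/0.1039 = 375.14 Gt C; kt = 0.1039 × 10.1 = 1.049, e^(−kt) = 0.3502.
M(10.1) = 375.14 + (853.1 − 375.14) × 0.3502 = 375.14 + 167.4 = 542.54 Gt C.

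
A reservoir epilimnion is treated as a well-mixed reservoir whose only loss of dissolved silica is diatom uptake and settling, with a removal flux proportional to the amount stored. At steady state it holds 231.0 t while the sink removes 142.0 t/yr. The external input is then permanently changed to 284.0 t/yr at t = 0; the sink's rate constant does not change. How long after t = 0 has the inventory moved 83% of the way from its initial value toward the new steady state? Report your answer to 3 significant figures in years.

2.88 yr

τ = M₀/F₀ = 231.0/142.0 = 1.627 yr.
The remaining gap fraction is e^(−t/τ); 83% covered ⇒ e^(−t/τ) = 0.170.
t = −τ ln(0.170) = 1.627 × 1.772 = 2.883 yr.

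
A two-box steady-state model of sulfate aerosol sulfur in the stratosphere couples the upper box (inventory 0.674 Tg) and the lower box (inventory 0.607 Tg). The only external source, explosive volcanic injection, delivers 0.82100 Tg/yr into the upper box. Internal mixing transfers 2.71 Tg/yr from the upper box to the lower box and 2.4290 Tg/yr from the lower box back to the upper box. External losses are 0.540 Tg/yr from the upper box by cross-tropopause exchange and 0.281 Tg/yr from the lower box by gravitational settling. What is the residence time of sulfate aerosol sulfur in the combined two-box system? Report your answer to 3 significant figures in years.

Treat the two boxes together as one reservoir: the mixing fluxes between them are internal recycling, so τ = ΣM / Σ(external losses).
M_total = 0.674 + 0.607 = 1.2810 Tg.
ΣF_external_out = 0.540 + 0.281 = 0.82100 Tg/yr.
τ = M_total / ΣF_ext = 1.2810 / 0.82100 = 1.560 yr.

1.56 yr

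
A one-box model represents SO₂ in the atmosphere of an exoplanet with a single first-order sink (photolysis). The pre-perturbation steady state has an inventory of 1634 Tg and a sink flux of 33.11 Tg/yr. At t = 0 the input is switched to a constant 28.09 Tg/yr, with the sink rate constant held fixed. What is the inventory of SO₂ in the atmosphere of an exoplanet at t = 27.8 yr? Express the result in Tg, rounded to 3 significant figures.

The sink rate constant is k = F₀/M₀ = 33.11/1634 = 0.02026 yr⁻¹.
Solving dM/dt = F₁ − kM with M(0) = M₀ gives M(t) = F₁/k + (M₀ − F₁/k)·e^(−kt).
F₁/k = 28.09/0.02026 = 1386.3 Tg; kt = 0.02026 × 27.8 = 0.5633, e^(−kt) = 0.5693.
M(27.8) = 1386.3 + (1634 − 1386.3) × 0.5693 = 1386.3 + 141.0 = 1527.3 Tg.

1530 Tg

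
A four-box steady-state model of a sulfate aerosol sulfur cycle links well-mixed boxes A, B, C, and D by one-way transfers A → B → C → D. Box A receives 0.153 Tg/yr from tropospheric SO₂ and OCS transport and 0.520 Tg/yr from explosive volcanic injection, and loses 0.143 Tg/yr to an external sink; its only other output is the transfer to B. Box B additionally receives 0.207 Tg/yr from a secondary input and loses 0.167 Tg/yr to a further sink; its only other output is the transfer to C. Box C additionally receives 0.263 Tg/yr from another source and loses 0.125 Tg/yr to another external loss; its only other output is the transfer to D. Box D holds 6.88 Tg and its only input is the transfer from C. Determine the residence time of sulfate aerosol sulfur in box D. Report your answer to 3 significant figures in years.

9.72 yr

Box A: F(A→B) = (0.153 + 0.520) − 0.143 = 0.53000 Tg/yr.
Box B: F(B→C) = (0.53000 + 0.207) − 0.167 = 0.57000 Tg/yr.
Box C: F(C→D) = (0.57000 + 0.263) − 0.125 = 0.70800 Tg/yr.
Box D throughput = its input = 0.70800 Tg/yr; τ = 6.88 / 0.70800 = 9.718 yr.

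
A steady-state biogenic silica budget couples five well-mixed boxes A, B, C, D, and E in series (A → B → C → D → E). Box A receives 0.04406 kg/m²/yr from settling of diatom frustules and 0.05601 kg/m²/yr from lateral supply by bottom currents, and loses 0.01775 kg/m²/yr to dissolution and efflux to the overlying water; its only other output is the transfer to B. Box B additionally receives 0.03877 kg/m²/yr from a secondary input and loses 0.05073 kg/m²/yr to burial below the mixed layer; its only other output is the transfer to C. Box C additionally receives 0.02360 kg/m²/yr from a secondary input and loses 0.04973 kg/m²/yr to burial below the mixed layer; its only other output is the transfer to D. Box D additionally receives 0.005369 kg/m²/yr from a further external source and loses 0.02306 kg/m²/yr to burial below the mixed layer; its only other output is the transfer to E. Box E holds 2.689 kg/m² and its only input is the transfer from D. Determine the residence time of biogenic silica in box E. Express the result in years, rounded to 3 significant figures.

Box A: F(A→B) = (0.04406 + 0.05601) − 0.01775 = 0.082320 kg/m²/yr.
Box B: F(B→C) = (0.082320 + 0.03877) − 0.05073 = 0.070360 kg/m²/yr.
Box C: F(C→D) = (0.070360 + 0.02360) − 0.04973 = 0.044230 kg/m²/yr.
Box D: F(D→E) = (0.044230 + 0.005369) − 0.02306 = 0.026539 kg/m²/yr.
Box E throughput = its input = 0.026539 kg/m²/yr; τ = 2.689 / 0.026539 = 101.3 yr.

101 yr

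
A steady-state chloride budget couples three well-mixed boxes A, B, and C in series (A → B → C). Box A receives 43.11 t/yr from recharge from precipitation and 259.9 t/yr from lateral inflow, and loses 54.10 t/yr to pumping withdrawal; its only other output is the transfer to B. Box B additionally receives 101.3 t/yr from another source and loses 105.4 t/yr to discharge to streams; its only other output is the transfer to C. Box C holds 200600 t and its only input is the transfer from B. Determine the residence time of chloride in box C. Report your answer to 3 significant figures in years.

Box A: F(A→B) = (43.11 + 259.9) − 54.10 = 248.91 t/yr.
Box B: F(B→C) = (248.91 + 101.3) − 105.4 = 244.81 t/yr.
Box C throughput = its input = 244.81 t/yr; τ = 200600 / 244.81 = 819.4 yr.

819 yr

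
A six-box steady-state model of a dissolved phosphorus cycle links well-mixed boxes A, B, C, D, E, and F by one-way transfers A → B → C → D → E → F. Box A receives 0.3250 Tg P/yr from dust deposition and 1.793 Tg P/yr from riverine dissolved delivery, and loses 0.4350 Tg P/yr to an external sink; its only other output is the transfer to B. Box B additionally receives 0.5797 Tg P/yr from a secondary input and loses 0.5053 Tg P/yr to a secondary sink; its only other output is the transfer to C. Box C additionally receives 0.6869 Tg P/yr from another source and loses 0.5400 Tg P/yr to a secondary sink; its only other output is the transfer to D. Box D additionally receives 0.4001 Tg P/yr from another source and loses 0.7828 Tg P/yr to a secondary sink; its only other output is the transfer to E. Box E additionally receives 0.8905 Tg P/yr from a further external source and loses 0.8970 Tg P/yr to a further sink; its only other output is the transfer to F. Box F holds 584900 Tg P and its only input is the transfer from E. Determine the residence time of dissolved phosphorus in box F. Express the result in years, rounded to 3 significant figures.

386000 yr

Box A: F(A→B) = (0.3250 + 1.793) − 0.4350 = 1.6830 Tg P/yr.
Box B: F(B→C) = (1.6830 + 0.5797) − 0.5053 = 1.7574 Tg P/yr.
Box C: F(C→D) = (1.7574 + 0.6869) − 0.5400 = 1.9043 Tg P/yr.
Box D: F(D→E) = (1.9043 + 0.4001) − 0.7828 = 1.5216 Tg P/yr.
Box E: F(E→F) = (1.5216 + 0.8905) − 0.8970 = 1.5151 Tg P/yr.
Box F throughput = its input = 1.5151 Tg P/yr; τ = 584900 / 1.5151 = 386000 yr.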